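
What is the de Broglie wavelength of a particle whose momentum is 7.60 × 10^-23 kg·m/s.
8.72 × 10^-12 m

Using the de Broglie relation λ = h/p:

λ = h/p
λ = (6.626 × 10^-34 J·s) / (7.60 × 10^-23 kg·m/s)
λ = 8.72 × 10^-12 m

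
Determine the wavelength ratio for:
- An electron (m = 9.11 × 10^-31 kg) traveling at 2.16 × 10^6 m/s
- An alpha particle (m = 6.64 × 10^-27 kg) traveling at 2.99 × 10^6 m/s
λ₁/λ₂ = 1.01 × 10^4

Using λ = h/(mv):

λ₁ = h/(m₁v₁) = 3.37 × 10^-10 m
λ₂ = h/(m₂v₂) = 3.34 × 10^-14 m

Ratio λ₁/λ₂ = (m₂v₂)/(m₁v₁)
         = (6.64 × 10^-27 kg × 2.99 × 10^6 m/s) / (9.11 × 10^-31 kg × 2.16 × 10^6 m/s)
         = 1.01 × 10^4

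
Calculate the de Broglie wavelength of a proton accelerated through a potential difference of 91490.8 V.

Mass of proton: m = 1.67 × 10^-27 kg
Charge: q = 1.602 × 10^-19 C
9.47 × 10^-14 m

When a particle is accelerated through voltage V, it gains kinetic energy KE = qV.

The de Broglie wavelength is then λ = h/√(2mqV):

λ = h/√(2mqV)
λ = (6.626 × 10^-34 J·s) / √(2 × 1.67 × 10^-27 kg × 1.602 × 10^-19 C × 91490.8 V)
λ = 9.47 × 10^-14 m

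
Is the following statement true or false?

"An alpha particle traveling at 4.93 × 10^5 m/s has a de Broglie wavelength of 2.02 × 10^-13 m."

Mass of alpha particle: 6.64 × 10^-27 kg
True

The claim is correct.

Using λ = h/(mv):
λ = (6.626 × 10^-34 J·s) / (6.64 × 10^-27 kg × 4.93 × 10^5 m/s)
λ = 2.02 × 10^-13 m

This matches the claimed value.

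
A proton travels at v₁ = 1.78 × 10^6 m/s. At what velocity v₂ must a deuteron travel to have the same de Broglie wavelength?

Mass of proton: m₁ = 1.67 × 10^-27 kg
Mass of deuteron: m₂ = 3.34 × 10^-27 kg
v₂ = 8.90 × 10^5 m/s

For equal de Broglie wavelengths: λ₁ = λ₂

h/(m₁v₁) = h/(m₂v₂)
m₁v₁ = m₂v₂
v₂ = v₁ · (m₁/m₂)

v₂ = 1.78 × 10^6 m/s × (1.67 × 10^-27 kg / 3.34 × 10^-27 kg)
v₂ = 8.90 × 10^5 m/s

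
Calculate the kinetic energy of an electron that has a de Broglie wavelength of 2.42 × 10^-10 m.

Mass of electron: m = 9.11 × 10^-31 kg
4.11 × 10^-18 J (or 25.7 eV)

From λ = h/√(2mKE), we solve for KE:

λ² = h²/(2mKE)
KE = h²/(2mλ²)
KE = (6.626 × 10^-34 J·s)² / (2 × 9.11 × 10^-31 kg × (2.42 × 10^-10 m)²)
KE = 4.11 × 10^-18 J
KE = 25.7 eV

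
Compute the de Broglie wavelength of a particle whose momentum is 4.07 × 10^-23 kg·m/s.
1.63 × 10^-11 m

Using the de Broglie relation λ = h/p:

λ = h/p
λ = (6.626 × 10^-34 J·s) / (4.07 × 10^-23 kg·m/s)
λ = 1.63 × 10^-11 m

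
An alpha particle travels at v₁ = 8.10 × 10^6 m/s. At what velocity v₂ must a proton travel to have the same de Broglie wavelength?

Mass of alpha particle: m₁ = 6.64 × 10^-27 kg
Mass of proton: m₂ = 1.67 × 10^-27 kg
v₂ = 3.22 × 10^7 m/s

For equal de Broglie wavelengths: λ₁ = λ₂

h/(m₁v₁) = h/(m₂v₂)
m₁v₁ = m₂v₂
v₂ = v₁ · (m₁/m₂)

v₂ = 8.10 × 10^6 m/s × (6.64 × 10^-27 kg / 1.67 × 10^-27 kg)
v₂ = 3.22 × 10^7 m/s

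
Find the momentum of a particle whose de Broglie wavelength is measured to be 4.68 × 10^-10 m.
1.42 × 10^-24 kg·m/s

From the de Broglie relation λ = h/p, we solve for p:

p = h/λ
p = (6.626 × 10^-34 J·s) / (4.68 × 10^-10 m)
p = 1.42 × 10^-24 kg·m/s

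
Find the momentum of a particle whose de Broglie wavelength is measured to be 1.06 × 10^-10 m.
6.25 × 10^-24 kg·m/s

From the de Broglie relation λ = h/p, we solve for p:

p = h/λ
p = (6.626 × 10^-34 J·s) / (1.06 × 10^-10 m)
p = 6.25 × 10^-24 kg·m/s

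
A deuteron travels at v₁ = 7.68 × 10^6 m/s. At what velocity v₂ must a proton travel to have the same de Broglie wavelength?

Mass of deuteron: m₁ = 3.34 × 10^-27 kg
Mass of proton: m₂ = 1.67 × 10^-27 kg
v₂ = 1.54 × 10^7 m/s

For equal de Broglie wavelengths: λ₁ = λ₂

h/(m₁v₁) = h/(m₂v₂)
m₁v₁ = m₂v₂
v₂ = v₁ · (m₁/m₂)

v₂ = 7.68 × 10^6 m/s × (3.34 × 10^-27 kg / 1.67 × 10^-27 kg)
v₂ = 1.54 × 10^7 m/s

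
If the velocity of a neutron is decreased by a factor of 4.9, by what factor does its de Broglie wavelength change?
The wavelength increases by a factor of 4.9.

From λ = h/(mv), the wavelength is inversely proportional to velocity:

λ ∝ 1/v

If v → v/4.9, then λ → 4.9λ

When velocity is decreased by a factor of 4.9, the wavelength increases by a factor of 4.9.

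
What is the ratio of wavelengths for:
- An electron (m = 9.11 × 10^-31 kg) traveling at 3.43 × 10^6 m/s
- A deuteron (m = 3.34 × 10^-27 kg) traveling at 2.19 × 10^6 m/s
λ₁/λ₂ = 2.34 × 10^3

Using λ = h/(mv):

λ₁ = h/(m₁v₁) = 2.12 × 10^-10 m
λ₂ = h/(m₂v₂) = 9.06 × 10^-14 m

Ratio λ₁/λ₂ = (m₂v₂)/(m₁v₁)
         = (3.34 × 10^-27 kg × 2.19 × 10^6 m/s) / (9.11 × 10^-31 kg × 3.43 × 10^6 m/s)
         = 2.34 × 10^3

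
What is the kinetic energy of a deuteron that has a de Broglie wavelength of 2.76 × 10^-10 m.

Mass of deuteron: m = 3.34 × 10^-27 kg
8.63 × 10^-22 J (or 5.39 × 10^-3 eV)

From λ = h/√(2mKE), we solve for KE:

λ² = h²/(2mKE)
KE = h²/(2mλ²)
KE = (6.626 × 10^-34 J·s)² / (2 × 3.34 × 10^-27 kg × (2.76 × 10^-10 m)²)
KE = 8.63 × 10^-22 J
KE = 5.39 × 10^-3 eV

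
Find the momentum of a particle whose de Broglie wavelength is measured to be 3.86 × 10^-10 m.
1.72 × 10^-24 kg·m/s

From the de Broglie relation λ = h/p, we solve for p:

p = h/λ
p = (6.626 × 10^-34 J·s) / (3.86 × 10^-10 m)
p = 1.72 × 10^-24 kg·m/s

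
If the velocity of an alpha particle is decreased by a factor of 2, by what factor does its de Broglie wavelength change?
The wavelength increases by a factor of 2.

From λ = h/(mv), the wavelength is inversely proportional to velocity:

λ ∝ 1/v

If v → v/2, then λ → 2λ

When velocity is decreased by a factor of 2, the wavelength increases by a factor of 2.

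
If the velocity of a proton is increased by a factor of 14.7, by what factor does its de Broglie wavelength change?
The wavelength decreases by a factor of 14.7.

From λ = h/(mv), the wavelength is inversely proportional to velocity:

λ ∝ 1/v

If v → 14.7v, then λ → λ/14.7

When velocity is increased by a factor of 14.7, the wavelength decreases by a factor of 14.7.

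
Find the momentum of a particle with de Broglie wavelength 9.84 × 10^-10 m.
6.73 × 10^-25 kg·m/s

From the de Broglie relation λ = h/p, we solve for p:

p = h/λ
p = (6.626 × 10^-34 J·s) / (9.84 × 10^-10 m)
p = 6.73 × 10^-25 kg·m/s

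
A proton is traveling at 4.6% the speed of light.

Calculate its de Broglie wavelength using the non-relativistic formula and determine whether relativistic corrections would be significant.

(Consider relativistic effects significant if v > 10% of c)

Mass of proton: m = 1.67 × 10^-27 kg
No, relativistic corrections are not needed.

Using the non-relativistic de Broglie formula λ = h/(mv):

v = 4.6% × c = 1.379 × 10^7 m/s

λ = h/(mv)
λ = (6.626 × 10^-34 J·s) / (1.67 × 10^-27 kg × 1.379 × 10^7 m/s)
λ = 2.88 × 10^-14 m

Since v = 4.6% of c < 10% of c, relativistic corrections are NOT significant and this non-relativistic result is a good approximation.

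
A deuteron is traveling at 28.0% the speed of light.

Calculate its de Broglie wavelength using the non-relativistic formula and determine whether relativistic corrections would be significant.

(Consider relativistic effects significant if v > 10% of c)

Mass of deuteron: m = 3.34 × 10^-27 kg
Yes, relativistic corrections are needed.

Using the non-relativistic de Broglie formula λ = h/(mv):

v = 28.0% × c = 8.394 × 10^7 m/s

λ = h/(mv)
λ = (6.626 × 10^-34 J·s) / (3.34 × 10^-27 kg × 8.394 × 10^7 m/s)
λ = 2.36 × 10^-15 m

Since v = 28.0% of c > 10% of c, relativistic corrections ARE significant and the actual wavelength would differ from this non-relativistic estimate.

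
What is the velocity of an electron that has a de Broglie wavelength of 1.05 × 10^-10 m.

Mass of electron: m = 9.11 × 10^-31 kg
6.93 × 10^6 m/s

From the de Broglie relation λ = h/(mv), we solve for v:

v = h/(mλ)
v = (6.626 × 10^-34 J·s) / (9.11 × 10^-31 kg × 1.05 × 10^-10 m)
v = 6.93 × 10^6 m/s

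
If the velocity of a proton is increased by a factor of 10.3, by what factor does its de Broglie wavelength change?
The wavelength decreases by a factor of 10.3.

From λ = h/(mv), the wavelength is inversely proportional to velocity:

λ ∝ 1/v

If v → 10.3v, then λ → λ/10.3

When velocity is increased by a factor of 10.3, the wavelength decreases by a factor of 10.3.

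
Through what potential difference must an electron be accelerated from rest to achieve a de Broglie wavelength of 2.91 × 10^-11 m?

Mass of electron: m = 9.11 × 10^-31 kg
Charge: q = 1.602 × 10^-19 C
1.78 × 10^3 V

From λ = h/√(2mqV), we solve for V:

λ² = h²/(2mqV)
V = h²/(2mqλ²)
V = (6.626 × 10^-34 J·s)² / (2 × 9.11 × 10^-31 kg × 1.602 × 10^-19 C × (2.91 × 10^-11 m)²)
V = 1.78 × 10^3 V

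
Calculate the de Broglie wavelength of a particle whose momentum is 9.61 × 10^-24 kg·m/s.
6.89 × 10^-11 m

Using the de Broglie relation λ = h/p:

λ = h/p
λ = (6.626 × 10^-34 J·s) / (9.61 × 10^-24 kg·m/s)
λ = 6.89 × 10^-11 m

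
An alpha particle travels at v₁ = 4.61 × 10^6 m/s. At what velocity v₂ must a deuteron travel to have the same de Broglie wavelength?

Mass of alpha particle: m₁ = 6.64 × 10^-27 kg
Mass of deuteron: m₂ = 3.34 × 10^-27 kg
v₂ = 9.16 × 10^6 m/s

For equal de Broglie wavelengths: λ₁ = λ₂

h/(m₁v₁) = h/(m₂v₂)
m₁v₁ = m₂v₂
v₂ = v₁ · (m₁/m₂)

v₂ = 4.61 × 10^6 m/s × (6.64 × 10^-27 kg / 3.34 × 10^-27 kg)
v₂ = 9.16 × 10^6 m/s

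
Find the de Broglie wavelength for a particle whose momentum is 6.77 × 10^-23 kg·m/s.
9.79 × 10^-12 m

Using the de Broglie relation λ = h/p:

λ = h/p
λ = (6.626 × 10^-34 J·s) / (6.77 × 10^-23 kg·m/s)
λ = 9.79 × 10^-12 m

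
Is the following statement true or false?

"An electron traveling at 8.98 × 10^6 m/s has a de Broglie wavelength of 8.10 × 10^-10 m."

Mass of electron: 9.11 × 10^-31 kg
False

The claim is incorrect.

Using λ = h/(mv):
λ = (6.626 × 10^-34 J·s) / (9.11 × 10^-31 kg × 8.98 × 10^6 m/s)
λ = 8.10 × 10^-11 m

The actual wavelength differs from the claimed 8.10 × 10^-10 m.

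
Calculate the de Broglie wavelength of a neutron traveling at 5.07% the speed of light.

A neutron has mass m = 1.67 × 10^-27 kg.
2.61 × 10^-14 m

Using the de Broglie relation λ = h/(mv):

v = 5.07% × c = 1.520 × 10^7 m/s

λ = h/(mv)
λ = (6.626 × 10^-34 J·s) / (1.67 × 10^-27 kg × 1.520 × 10^7 m/s)
λ = 2.61 × 10^-14 m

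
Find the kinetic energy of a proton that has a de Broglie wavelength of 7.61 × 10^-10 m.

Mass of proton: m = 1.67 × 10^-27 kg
2.27 × 10^-22 J (or 1.42 × 10^-3 eV)

From λ = h/√(2mKE), we solve for KE:

λ² = h²/(2mKE)
KE = h²/(2mλ²)
KE = (6.626 × 10^-34 J·s)² / (2 × 1.67 × 10^-27 kg × (7.61 × 10^-10 m)²)
KE = 2.27 × 10^-22 J
KE = 1.42 × 10^-3 eV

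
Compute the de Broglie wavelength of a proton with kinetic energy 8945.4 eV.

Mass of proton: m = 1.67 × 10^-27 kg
3.03 × 10^-13 m

Using λ = h/√(2mKE):

First convert KE to Joules: KE = 8945.4 eV = 1.433 × 10^-15 J

λ = h/√(2mKE)
λ = (6.626 × 10^-34 J·s) / √(2 × 1.67 × 10^-27 kg × 1.433 × 10^-15 J)
λ = 3.03 × 10^-13 m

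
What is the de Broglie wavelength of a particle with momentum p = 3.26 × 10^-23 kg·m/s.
2.03 × 10^-11 m

Using the de Broglie relation λ = h/p:

λ = h/p
λ = (6.626 × 10^-34 J·s) / (3.26 × 10^-23 kg·m/s)
λ = 2.03 × 10^-11 m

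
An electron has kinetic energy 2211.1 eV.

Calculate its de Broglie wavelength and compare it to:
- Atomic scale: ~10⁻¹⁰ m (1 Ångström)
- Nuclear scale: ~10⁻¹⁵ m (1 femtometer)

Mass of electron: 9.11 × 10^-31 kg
λ = 2.61 × 10^-11 m, which is between nuclear and atomic scales.

Using λ = h/√(2mKE):

KE = 2211.1 eV = 3.543 × 10^-16 J

λ = h/√(2mKE)
λ = (6.626 × 10^-34 J·s) / √(2 × 9.11 × 10^-31 kg × 3.543 × 10^-16 J)
λ = 2.61 × 10^-11 m

Comparison:
- Atomic scale (10⁻¹⁰ m): λ is 0.26× this size
- Nuclear scale (10⁻¹⁵ m): λ is 2.6e+04× this size

The wavelength is between nuclear and atomic scales.

This wavelength is appropriate for probing atomic structure but too large for nuclear physics experiments.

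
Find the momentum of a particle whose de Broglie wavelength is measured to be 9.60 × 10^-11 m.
6.90 × 10^-24 kg·m/s

From the de Broglie relation λ = h/p, we solve for p:

p = h/λ
p = (6.626 × 10^-34 J·s) / (9.60 × 10^-11 m)
p = 6.90 × 10^-24 kg·m/s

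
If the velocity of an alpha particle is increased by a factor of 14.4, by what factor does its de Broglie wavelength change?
The wavelength decreases by a factor of 14.4.

From λ = h/(mv), the wavelength is inversely proportional to velocity:

λ ∝ 1/v

If v → 14.4v, then λ → λ/14.4

When velocity is increased by a factor of 14.4, the wavelength decreases by a factor of 14.4.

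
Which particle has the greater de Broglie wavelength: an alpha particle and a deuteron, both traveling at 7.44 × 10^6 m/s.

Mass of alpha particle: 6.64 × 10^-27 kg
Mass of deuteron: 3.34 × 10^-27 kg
The deuteron has the longer wavelength.

Using λ = h/(mv), since both particles have the same velocity, the wavelength depends only on mass.

For alpha particle: λ₁ = h/(m₁v) = 1.34 × 10^-14 m
For deuteron: λ₂ = h/(m₂v) = 2.67 × 10^-14 m

Since λ ∝ 1/m at constant velocity, the lighter particle has the longer wavelength.

The deuteron has the longer de Broglie wavelength.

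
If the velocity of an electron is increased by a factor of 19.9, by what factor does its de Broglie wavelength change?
The wavelength decreases by a factor of 19.9.

From λ = h/(mv), the wavelength is inversely proportional to velocity:

λ ∝ 1/v

If v → 19.9v, then λ → λ/19.9

When velocity is increased by a factor of 19.9, the wavelength decreases by a factor of 19.9.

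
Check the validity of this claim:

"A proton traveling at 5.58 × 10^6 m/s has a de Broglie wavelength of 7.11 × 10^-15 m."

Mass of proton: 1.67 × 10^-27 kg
False

The claim is incorrect.

Using λ = h/(mv):
λ = (6.626 × 10^-34 J·s) / (1.67 × 10^-27 kg × 5.58 × 10^6 m/s)
λ = 7.11 × 10^-14 m

The actual wavelength differs from the claimed 7.11 × 10^-15 m.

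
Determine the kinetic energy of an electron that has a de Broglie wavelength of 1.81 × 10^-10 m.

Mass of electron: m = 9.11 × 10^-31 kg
7.36 × 10^-18 J (or 45.9 eV)

From λ = h/√(2mKE), we solve for KE:

λ² = h²/(2mKE)
KE = h²/(2mλ²)
KE = (6.626 × 10^-34 J·s)² / (2 × 9.11 × 10^-31 kg × (1.81 × 10^-10 m)²)
KE = 7.36 × 10^-18 J
KE = 45.9 eV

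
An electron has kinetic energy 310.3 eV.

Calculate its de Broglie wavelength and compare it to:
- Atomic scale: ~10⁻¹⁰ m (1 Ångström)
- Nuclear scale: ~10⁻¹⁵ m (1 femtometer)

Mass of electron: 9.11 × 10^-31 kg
λ = 6.96 × 10^-11 m, which is between nuclear and atomic scales.

Using λ = h/√(2mKE):

KE = 310.3 eV = 4.972 × 10^-17 J

λ = h/√(2mKE)
λ = (6.626 × 10^-34 J·s) / √(2 × 9.11 × 10^-31 kg × 4.972 × 10^-17 J)
λ = 6.96 × 10^-11 m

Comparison:
- Atomic scale (10⁻¹⁰ m): λ is 0.7× this size
- Nuclear scale (10⁻¹⁵ m): λ is 7e+04× this size

The wavelength is between nuclear and atomic scales.

This wavelength is appropriate for probing atomic structure but too large for nuclear physics experiments.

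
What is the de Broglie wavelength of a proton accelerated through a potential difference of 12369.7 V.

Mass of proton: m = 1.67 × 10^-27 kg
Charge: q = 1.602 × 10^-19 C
2.58 × 10^-13 m

When a particle is accelerated through voltage V, it gains kinetic energy KE = qV.

The de Broglie wavelength is then λ = h/√(2mqV):

λ = h/√(2mqV)
λ = (6.626 × 10^-34 J·s) / √(2 × 1.67 × 10^-27 kg × 1.602 × 10^-19 C × 12369.7 V)
λ = 2.58 × 10^-13 m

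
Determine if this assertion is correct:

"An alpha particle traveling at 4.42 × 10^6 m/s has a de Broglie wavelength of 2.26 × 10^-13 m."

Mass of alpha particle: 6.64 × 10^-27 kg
False

The claim is incorrect.

Using λ = h/(mv):
λ = (6.626 × 10^-34 J·s) / (6.64 × 10^-27 kg × 4.42 × 10^6 m/s)
λ = 2.26 × 10^-14 m

The actual wavelength differs from the claimed 2.26 × 10^-13 m.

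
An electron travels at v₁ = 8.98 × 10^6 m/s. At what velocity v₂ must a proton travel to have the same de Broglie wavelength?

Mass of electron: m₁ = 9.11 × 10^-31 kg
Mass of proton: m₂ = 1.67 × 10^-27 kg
v₂ = 4.90 × 10^3 m/s

For equal de Broglie wavelengths: λ₁ = λ₂

h/(m₁v₁) = h/(m₂v₂)
m₁v₁ = m₂v₂
v₂ = v₁ · (m₁/m₂)

v₂ = 8.98 × 10^6 m/s × (9.11 × 10^-31 kg / 1.67 × 10^-27 kg)
v₂ = 4.90 × 10^3 m/s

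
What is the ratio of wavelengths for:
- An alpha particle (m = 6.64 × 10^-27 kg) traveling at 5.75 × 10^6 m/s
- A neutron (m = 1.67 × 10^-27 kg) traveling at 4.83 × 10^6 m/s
λ₁/λ₂ = 0.211

Using λ = h/(mv):

λ₁ = h/(m₁v₁) = 1.74 × 10^-14 m
λ₂ = h/(m₂v₂) = 8.21 × 10^-14 m

Ratio λ₁/λ₂ = (m₂v₂)/(m₁v₁)
         = (1.67 × 10^-27 kg × 4.83 × 10^6 m/s) / (6.64 × 10^-27 kg × 5.75 × 10^6 m/s)
         = 0.211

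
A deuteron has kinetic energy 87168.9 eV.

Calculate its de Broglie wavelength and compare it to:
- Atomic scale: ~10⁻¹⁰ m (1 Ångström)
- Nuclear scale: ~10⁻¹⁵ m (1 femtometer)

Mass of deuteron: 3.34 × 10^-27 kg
λ = 6.86 × 10^-14 m, which is between nuclear and atomic scales.

Using λ = h/√(2mKE):

KE = 87168.9 eV = 1.397 × 10^-14 J

λ = h/√(2mKE)
λ = (6.626 × 10^-34 J·s) / √(2 × 3.34 × 10^-27 kg × 1.397 × 10^-14 J)
λ = 6.86 × 10^-14 m

Comparison:
- Atomic scale (10⁻¹⁰ m): λ is 0.00069× this size
- Nuclear scale (10⁻¹⁵ m): λ is 69× this size

The wavelength is between nuclear and atomic scales.

This wavelength is appropriate for probing atomic structure but too large for nuclear physics experiments.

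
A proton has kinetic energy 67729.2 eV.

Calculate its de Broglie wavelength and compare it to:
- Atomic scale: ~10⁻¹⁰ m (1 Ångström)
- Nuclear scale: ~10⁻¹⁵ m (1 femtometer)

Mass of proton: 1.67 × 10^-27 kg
λ = 1.10 × 10^-13 m, which is between nuclear and atomic scales.

Using λ = h/√(2mKE):

KE = 67729.2 eV = 1.085 × 10^-14 J

λ = h/√(2mKE)
λ = (6.626 × 10^-34 J·s) / √(2 × 1.67 × 10^-27 kg × 1.085 × 10^-14 J)
λ = 1.10 × 10^-13 m

Comparison:
- Atomic scale (10⁻¹⁰ m): λ is 0.0011× this size
- Nuclear scale (10⁻¹⁵ m): λ is 1.1e+02× this size

The wavelength is between nuclear and atomic scales.

This wavelength is appropriate for probing atomic structure but too large for nuclear physics experiments.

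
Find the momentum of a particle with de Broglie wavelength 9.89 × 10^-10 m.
6.70 × 10^-25 kg·m/s

From the de Broglie relation λ = h/p, we solve for p:

p = h/λ
p = (6.626 × 10^-34 J·s) / (9.89 × 10^-10 m)
p = 6.70 × 10^-25 kg·m/s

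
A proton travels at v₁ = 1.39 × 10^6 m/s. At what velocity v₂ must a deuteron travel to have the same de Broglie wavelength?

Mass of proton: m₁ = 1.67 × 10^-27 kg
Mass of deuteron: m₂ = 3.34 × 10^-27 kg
v₂ = 6.95 × 10^5 m/s

For equal de Broglie wavelengths: λ₁ = λ₂

h/(m₁v₁) = h/(m₂v₂)
m₁v₁ = m₂v₂
v₂ = v₁ · (m₁/m₂)

v₂ = 1.39 × 10^6 m/s × (1.67 × 10^-27 kg / 3.34 × 10^-27 kg)
v₂ = 6.95 × 10^5 m/s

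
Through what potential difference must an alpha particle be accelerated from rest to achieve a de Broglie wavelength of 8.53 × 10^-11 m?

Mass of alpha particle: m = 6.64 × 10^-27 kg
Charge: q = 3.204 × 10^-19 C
1.42 × 10^-2 V

From λ = h/√(2mqV), we solve for V:

λ² = h²/(2mqV)
V = h²/(2mqλ²)
V = (6.626 × 10^-34 J·s)² / (2 × 6.64 × 10^-27 kg × 3.204 × 10^-19 C × (8.53 × 10^-11 m)²)
V = 1.42 × 10^-2 V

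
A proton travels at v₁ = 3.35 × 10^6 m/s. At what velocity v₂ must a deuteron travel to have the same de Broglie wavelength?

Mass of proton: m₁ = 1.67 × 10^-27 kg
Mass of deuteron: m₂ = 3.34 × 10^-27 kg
v₂ = 1.68 × 10^6 m/s

For equal de Broglie wavelengths: λ₁ = λ₂

h/(m₁v₁) = h/(m₂v₂)
m₁v₁ = m₂v₂
v₂ = v₁ · (m₁/m₂)

v₂ = 3.35 × 10^6 m/s × (1.67 × 10^-27 kg / 3.34 × 10^-27 kg)
v₂ = 1.68 × 10^6 m/s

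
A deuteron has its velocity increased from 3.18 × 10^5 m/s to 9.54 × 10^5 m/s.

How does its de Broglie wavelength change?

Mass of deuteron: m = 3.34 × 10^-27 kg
The wavelength decreases by a factor of 3.

Using λ = h/(mv):

Initial wavelength: λ₁ = h/(mv₁) = 6.24 × 10^-13 m
Final wavelength: λ₂ = h/(mv₂) = 2.08 × 10^-13 m

Since λ ∝ 1/v, when velocity increases by a factor of 3, the wavelength decreases by a factor of 3.

λ₂/λ₁ = v₁/v₂ = 1/3

The wavelength decreases by a factor of 3.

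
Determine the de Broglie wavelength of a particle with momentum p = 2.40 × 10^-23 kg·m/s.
2.76 × 10^-11 m

Using the de Broglie relation λ = h/p:

λ = h/p
λ = (6.626 × 10^-34 J·s) / (2.40 × 10^-23 kg·m/s)
λ = 2.76 × 10^-11 m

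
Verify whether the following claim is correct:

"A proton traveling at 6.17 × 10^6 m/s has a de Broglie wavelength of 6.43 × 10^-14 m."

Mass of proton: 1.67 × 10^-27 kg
True

The claim is correct.

Using λ = h/(mv):
λ = (6.626 × 10^-34 J·s) / (1.67 × 10^-27 kg × 6.17 × 10^6 m/s)
λ = 6.43 × 10^-14 m

This matches the claimed value.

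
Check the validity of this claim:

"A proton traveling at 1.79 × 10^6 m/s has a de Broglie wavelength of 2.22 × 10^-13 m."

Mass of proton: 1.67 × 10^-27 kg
True

The claim is correct.

Using λ = h/(mv):
λ = (6.626 × 10^-34 J·s) / (1.67 × 10^-27 kg × 1.79 × 10^6 m/s)
λ = 2.22 × 10^-13 m

This matches the claimed value.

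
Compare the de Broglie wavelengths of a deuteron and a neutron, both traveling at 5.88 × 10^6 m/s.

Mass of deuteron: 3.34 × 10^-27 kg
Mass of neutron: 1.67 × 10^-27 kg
The neutron has the longer wavelength.

Using λ = h/(mv), since both particles have the same velocity, the wavelength depends only on mass.

For deuteron: λ₁ = h/(m₁v) = 3.37 × 10^-14 m
For neutron: λ₂ = h/(m₂v) = 6.75 × 10^-14 m

Since λ ∝ 1/m at constant velocity, the lighter particle has the longer wavelength.

The neutron has the longer de Broglie wavelength.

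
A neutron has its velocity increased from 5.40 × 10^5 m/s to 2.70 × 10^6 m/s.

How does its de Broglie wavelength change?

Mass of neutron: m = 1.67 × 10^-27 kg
The wavelength decreases by a factor of 5.

Using λ = h/(mv):

Initial wavelength: λ₁ = h/(mv₁) = 7.35 × 10^-13 m
Final wavelength: λ₂ = h/(mv₂) = 1.47 × 10^-13 m

Since λ ∝ 1/v, when velocity increases by a factor of 5, the wavelength decreases by a factor of 5.

λ₂/λ₁ = v₁/v₂ = 1/5

The wavelength decreases by a factor of 5.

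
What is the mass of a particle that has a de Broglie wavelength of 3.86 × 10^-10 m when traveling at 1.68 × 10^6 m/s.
1.02 × 10^-30 kg

From the de Broglie relation λ = h/(mv), we solve for m:

m = h/(λv)
m = (6.626 × 10^-34 J·s) / (3.86 × 10^-10 m × 1.68 × 10^6 m/s)
m = 1.02 × 10^-30 kg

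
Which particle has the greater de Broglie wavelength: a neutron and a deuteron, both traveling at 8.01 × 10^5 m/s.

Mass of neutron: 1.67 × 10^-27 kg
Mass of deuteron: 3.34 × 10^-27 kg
The neutron has the longer wavelength.

Using λ = h/(mv), since both particles have the same velocity, the wavelength depends only on mass.

For neutron: λ₁ = h/(m₁v) = 4.95 × 10^-13 m
For deuteron: λ₂ = h/(m₂v) = 2.48 × 10^-13 m

Since λ ∝ 1/m at constant velocity, the lighter particle has the longer wavelength.

The neutron has the longer de Broglie wavelength.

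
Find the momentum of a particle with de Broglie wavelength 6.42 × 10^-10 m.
1.03 × 10^-24 kg·m/s

From the de Broglie relation λ = h/p, we solve for p:

p = h/λ
p = (6.626 × 10^-34 J·s) / (6.42 × 10^-10 m)
p = 1.03 × 10^-24 kg·m/s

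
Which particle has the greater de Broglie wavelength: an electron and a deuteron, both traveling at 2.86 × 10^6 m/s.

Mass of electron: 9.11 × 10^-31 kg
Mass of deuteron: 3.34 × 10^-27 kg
The electron has the longer wavelength.

Using λ = h/(mv), since both particles have the same velocity, the wavelength depends only on mass.

For electron: λ₁ = h/(m₁v) = 2.54 × 10^-10 m
For deuteron: λ₂ = h/(m₂v) = 6.94 × 10^-14 m

Since λ ∝ 1/m at constant velocity, the lighter particle has the longer wavelength.

The electron has the longer de Broglie wavelength.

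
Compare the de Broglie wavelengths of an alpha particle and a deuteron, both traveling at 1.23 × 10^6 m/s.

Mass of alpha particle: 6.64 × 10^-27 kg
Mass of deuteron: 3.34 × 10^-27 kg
The deuteron has the longer wavelength.

Using λ = h/(mv), since both particles have the same velocity, the wavelength depends only on mass.

For alpha particle: λ₁ = h/(m₁v) = 8.11 × 10^-14 m
For deuteron: λ₂ = h/(m₂v) = 1.61 × 10^-13 m

Since λ ∝ 1/m at constant velocity, the lighter particle has the longer wavelength.

The deuteron has the longer de Broglie wavelength.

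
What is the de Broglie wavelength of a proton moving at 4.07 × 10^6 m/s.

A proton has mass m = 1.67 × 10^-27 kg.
9.75 × 10^-14 m

Using the de Broglie relation λ = h/(mv):

λ = h/(mv)
λ = (6.626 × 10^-34 J·s) / (1.67 × 10^-27 kg × 4.07 × 10^6 m/s)
λ = 9.75 × 10^-14 m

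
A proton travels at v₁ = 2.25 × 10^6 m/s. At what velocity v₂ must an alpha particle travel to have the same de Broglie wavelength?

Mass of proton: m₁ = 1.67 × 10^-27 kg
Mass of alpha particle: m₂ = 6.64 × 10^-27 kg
v₂ = 5.66 × 10^5 m/s

For equal de Broglie wavelengths: λ₁ = λ₂

h/(m₁v₁) = h/(m₂v₂)
m₁v₁ = m₂v₂
v₂ = v₁ · (m₁/m₂)

v₂ = 2.25 × 10^6 m/s × (1.67 × 10^-27 kg / 6.64 × 10^-27 kg)
v₂ = 5.66 × 10^5 m/s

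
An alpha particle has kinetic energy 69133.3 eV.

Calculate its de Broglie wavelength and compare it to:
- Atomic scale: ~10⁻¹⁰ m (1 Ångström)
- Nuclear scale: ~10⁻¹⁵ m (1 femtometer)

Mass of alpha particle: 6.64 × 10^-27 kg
λ = 5.46 × 10^-14 m, which is between nuclear and atomic scales.

Using λ = h/√(2mKE):

KE = 69133.3 eV = 1.108 × 10^-14 J

λ = h/√(2mKE)
λ = (6.626 × 10^-34 J·s) / √(2 × 6.64 × 10^-27 kg × 1.108 × 10^-14 J)
λ = 5.46 × 10^-14 m

Comparison:
- Atomic scale (10⁻¹⁰ m): λ is 0.00055× this size
- Nuclear scale (10⁻¹⁵ m): λ is 55× this size

The wavelength is between nuclear and atomic scales.

This wavelength is appropriate for probing atomic structure but too large for nuclear physics experiments.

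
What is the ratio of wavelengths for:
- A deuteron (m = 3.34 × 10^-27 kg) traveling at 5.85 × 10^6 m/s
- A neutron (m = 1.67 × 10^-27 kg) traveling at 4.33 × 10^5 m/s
λ₁/λ₂ = 0.0370

Using λ = h/(mv):

λ₁ = h/(m₁v₁) = 3.39 × 10^-14 m
λ₂ = h/(m₂v₂) = 9.16 × 10^-13 m

Ratio λ₁/λ₂ = (m₂v₂)/(m₁v₁)
         = (1.67 × 10^-27 kg × 4.33 × 10^5 m/s) / (3.34 × 10^-27 kg × 5.85 × 10^6 m/s)
         = 0.0370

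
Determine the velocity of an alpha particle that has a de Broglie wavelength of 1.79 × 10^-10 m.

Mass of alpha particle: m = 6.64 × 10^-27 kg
5.57 × 10^2 m/s

From the de Broglie relation λ = h/(mv), we solve for v:

v = h/(mλ)
v = (6.626 × 10^-34 J·s) / (6.64 × 10^-27 kg × 1.79 × 10^-10 m)
v = 5.57 × 10^2 m/s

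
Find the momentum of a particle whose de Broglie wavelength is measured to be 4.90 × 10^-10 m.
1.35 × 10^-24 kg·m/s

From the de Broglie relation λ = h/p, we solve for p:

p = h/λ
p = (6.626 × 10^-34 J·s) / (4.90 × 10^-10 m)
p = 1.35 × 10^-24 kg·m/s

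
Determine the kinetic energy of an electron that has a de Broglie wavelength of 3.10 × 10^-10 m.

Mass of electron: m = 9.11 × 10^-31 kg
2.51 × 10^-18 J (or 15.7 eV)

From λ = h/√(2mKE), we solve for KE:

λ² = h²/(2mKE)
KE = h²/(2mλ²)
KE = (6.626 × 10^-34 J·s)² / (2 × 9.11 × 10^-31 kg × (3.10 × 10^-10 m)²)
KE = 2.51 × 10^-18 J
KE = 15.7 eV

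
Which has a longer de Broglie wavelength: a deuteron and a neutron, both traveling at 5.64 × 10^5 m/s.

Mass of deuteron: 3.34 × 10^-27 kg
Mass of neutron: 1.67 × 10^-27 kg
The neutron has the longer wavelength.

Using λ = h/(mv), since both particles have the same velocity, the wavelength depends only on mass.

For deuteron: λ₁ = h/(m₁v) = 3.52 × 10^-13 m
For neutron: λ₂ = h/(m₂v) = 7.03 × 10^-13 m

Since λ ∝ 1/m at constant velocity, the lighter particle has the longer wavelength.

The neutron has the longer de Broglie wavelength.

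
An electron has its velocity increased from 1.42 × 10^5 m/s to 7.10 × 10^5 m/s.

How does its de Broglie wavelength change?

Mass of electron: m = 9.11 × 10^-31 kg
The wavelength decreases by a factor of 5.

Using λ = h/(mv):

Initial wavelength: λ₁ = h/(mv₁) = 5.12 × 10^-9 m
Final wavelength: λ₂ = h/(mv₂) = 1.02 × 10^-9 m

Since λ ∝ 1/v, when velocity increases by a factor of 5, the wavelength decreases by a factor of 5.

λ₂/λ₁ = v₁/v₂ = 1/5

The wavelength decreases by a factor of 5.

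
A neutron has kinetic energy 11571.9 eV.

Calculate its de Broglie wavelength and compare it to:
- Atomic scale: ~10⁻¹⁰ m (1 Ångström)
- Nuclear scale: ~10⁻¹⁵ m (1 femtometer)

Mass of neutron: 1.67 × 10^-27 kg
λ = 2.66 × 10^-13 m, which is between nuclear and atomic scales.

Using λ = h/√(2mKE):

KE = 11571.9 eV = 1.854 × 10^-15 J

λ = h/√(2mKE)
λ = (6.626 × 10^-34 J·s) / √(2 × 1.67 × 10^-27 kg × 1.854 × 10^-15 J)
λ = 2.66 × 10^-13 m

Comparison:
- Atomic scale (10⁻¹⁰ m): λ is 0.0027× this size
- Nuclear scale (10⁻¹⁵ m): λ is 2.7e+02× this size

The wavelength is between nuclear and atomic scales.

This wavelength is appropriate for probing atomic structure but too large for nuclear physics experiments.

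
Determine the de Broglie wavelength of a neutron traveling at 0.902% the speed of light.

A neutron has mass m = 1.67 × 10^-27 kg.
1.47 × 10^-13 m

Using the de Broglie relation λ = h/(mv):

v = 0.902% × c = 2.704 × 10^6 m/s

λ = h/(mv)
λ = (6.626 × 10^-34 J·s) / (1.67 × 10^-27 kg × 2.704 × 10^6 m/s)
λ = 1.47 × 10^-13 m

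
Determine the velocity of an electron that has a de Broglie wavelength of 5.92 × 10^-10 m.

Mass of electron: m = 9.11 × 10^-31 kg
1.23 × 10^6 m/s

From the de Broglie relation λ = h/(mv), we solve for v:

v = h/(mλ)
v = (6.626 × 10^-34 J·s) / (9.11 × 10^-31 kg × 5.92 × 10^-10 m)
v = 1.23 × 10^6 m/s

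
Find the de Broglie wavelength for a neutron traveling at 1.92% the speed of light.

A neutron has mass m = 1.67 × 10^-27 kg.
6.89 × 10^-14 m

Using the de Broglie relation λ = h/(mv):

v = 1.92% × c = 5.756 × 10^6 m/s

λ = h/(mv)
λ = (6.626 × 10^-34 J·s) / (1.67 × 10^-27 kg × 5.756 × 10^6 m/s)
λ = 6.89 × 10^-14 m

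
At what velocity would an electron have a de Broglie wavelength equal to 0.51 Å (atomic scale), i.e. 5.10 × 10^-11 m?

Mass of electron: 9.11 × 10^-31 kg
1.43 × 10^7 m/s

From λ = h/(mv), solve for v:

v = h/(mλ)
v = (6.626 × 10^-34 J·s) / (9.11 × 10^-31 kg × 5.10 × 10^-11 m)
v = 1.43 × 10^7 m/s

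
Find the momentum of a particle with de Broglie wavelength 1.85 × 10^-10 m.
3.58 × 10^-24 kg·m/s

From the de Broglie relation λ = h/p, we solve for p:

p = h/λ
p = (6.626 × 10^-34 J·s) / (1.85 × 10^-10 m)
p = 3.58 × 10^-24 kg·m/s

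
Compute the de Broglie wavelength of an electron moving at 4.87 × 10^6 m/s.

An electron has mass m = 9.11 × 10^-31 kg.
1.49 × 10^-10 m

Using the de Broglie relation λ = h/(mv):

λ = h/(mv)
λ = (6.626 × 10^-34 J·s) / (9.11 × 10^-31 kg × 4.87 × 10^6 m/s)
λ = 1.49 × 10^-10 m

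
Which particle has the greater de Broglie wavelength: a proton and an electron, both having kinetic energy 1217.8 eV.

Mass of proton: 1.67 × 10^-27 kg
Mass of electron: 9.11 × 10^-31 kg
The electron has the longer wavelength.

Using λ = h/√(2mKE):

For proton: λ₁ = h/√(2m₁KE) = 8.21 × 10^-13 m
For electron: λ₂ = h/√(2m₂KE) = 3.51 × 10^-11 m

Since λ ∝ 1/√m at constant kinetic energy, the lighter particle has the longer wavelength.

The electron has the longer de Broglie wavelength.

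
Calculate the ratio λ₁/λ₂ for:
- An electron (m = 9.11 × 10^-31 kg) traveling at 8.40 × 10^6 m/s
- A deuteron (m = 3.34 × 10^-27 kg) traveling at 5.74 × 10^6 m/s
λ₁/λ₂ = 2.51 × 10^3

Using λ = h/(mv):

λ₁ = h/(m₁v₁) = 8.66 × 10^-11 m
λ₂ = h/(m₂v₂) = 3.46 × 10^-14 m

Ratio λ₁/λ₂ = (m₂v₂)/(m₁v₁)
         = (3.34 × 10^-27 kg × 5.74 × 10^6 m/s) / (9.11 × 10^-31 kg × 8.40 × 10^6 m/s)
         = 2.51 × 10^3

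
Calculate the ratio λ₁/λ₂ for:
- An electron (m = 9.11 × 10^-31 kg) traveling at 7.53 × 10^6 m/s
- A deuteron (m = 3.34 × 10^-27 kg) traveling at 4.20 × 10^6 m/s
λ₁/λ₂ = 2.04 × 10^3

Using λ = h/(mv):

λ₁ = h/(m₁v₁) = 9.66 × 10^-11 m
λ₂ = h/(m₂v₂) = 4.72 × 10^-14 m

Ratio λ₁/λ₂ = (m₂v₂)/(m₁v₁)
         = (3.34 × 10^-27 kg × 4.20 × 10^6 m/s) / (9.11 × 10^-31 kg × 7.53 × 10^6 m/s)
         = 2.04 × 10^3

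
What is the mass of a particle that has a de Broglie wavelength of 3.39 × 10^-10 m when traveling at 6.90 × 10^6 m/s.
2.83 × 10^-31 kg

From the de Broglie relation λ = h/(mv), we solve for m:

m = h/(λv)
m = (6.626 × 10^-34 J·s) / (3.39 × 10^-10 m × 6.90 × 10^6 m/s)
m = 2.83 × 10^-31 kg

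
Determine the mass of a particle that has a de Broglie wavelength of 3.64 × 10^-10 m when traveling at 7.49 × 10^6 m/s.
2.43 × 10^-31 kg

From the de Broglie relation λ = h/(mv), we solve for m:

m = h/(λv)
m = (6.626 × 10^-34 J·s) / (3.64 × 10^-10 m × 7.49 × 10^6 m/s)
m = 2.43 × 10^-31 kg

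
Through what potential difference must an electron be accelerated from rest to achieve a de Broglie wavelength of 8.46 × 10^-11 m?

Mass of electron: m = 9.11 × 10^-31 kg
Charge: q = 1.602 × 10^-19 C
210 V

From λ = h/√(2mqV), we solve for V:

λ² = h²/(2mqV)
V = h²/(2mqλ²)
V = (6.626 × 10^-34 J·s)² / (2 × 9.11 × 10^-31 kg × 1.602 × 10^-19 C × (8.46 × 10^-11 m)²)
V = 210 V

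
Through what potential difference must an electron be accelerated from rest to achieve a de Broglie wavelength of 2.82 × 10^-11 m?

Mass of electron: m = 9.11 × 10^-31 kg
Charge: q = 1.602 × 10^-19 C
1.89 × 10^3 V

From λ = h/√(2mqV), we solve for V:

λ² = h²/(2mqV)
V = h²/(2mqλ²)
V = (6.626 × 10^-34 J·s)² / (2 × 9.11 × 10^-31 kg × 1.602 × 10^-19 C × (2.82 × 10^-11 m)²)
V = 1.89 × 10^3 V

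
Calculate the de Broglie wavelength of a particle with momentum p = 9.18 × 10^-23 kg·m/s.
7.22 × 10^-12 m

Using the de Broglie relation λ = h/p:

λ = h/p
λ = (6.626 × 10^-34 J·s) / (9.18 × 10^-23 kg·m/s)
λ = 7.22 × 10^-12 m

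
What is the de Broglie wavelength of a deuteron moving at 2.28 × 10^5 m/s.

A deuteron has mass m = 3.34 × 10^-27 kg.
8.70 × 10^-13 m

Using the de Broglie relation λ = h/(mv):

λ = h/(mv)
λ = (6.626 × 10^-34 J·s) / (3.34 × 10^-27 kg × 2.28 × 10^5 m/s)
λ = 8.70 × 10^-13 m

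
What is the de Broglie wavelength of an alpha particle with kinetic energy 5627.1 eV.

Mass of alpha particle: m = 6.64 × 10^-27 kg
1.91 × 10^-13 m

Using λ = h/√(2mKE):

First convert KE to Joules: KE = 5627.1 eV = 9.016 × 10^-16 J

λ = h/√(2mKE)
λ = (6.626 × 10^-34 J·s) / √(2 × 6.64 × 10^-27 kg × 9.016 × 10^-16 J)
λ = 1.91 × 10^-13 m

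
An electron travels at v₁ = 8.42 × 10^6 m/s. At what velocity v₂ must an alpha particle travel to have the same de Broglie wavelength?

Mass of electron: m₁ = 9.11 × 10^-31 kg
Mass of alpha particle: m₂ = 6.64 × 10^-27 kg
v₂ = 1.16 × 10^3 m/s

For equal de Broglie wavelengths: λ₁ = λ₂

h/(m₁v₁) = h/(m₂v₂)
m₁v₁ = m₂v₂
v₂ = v₁ · (m₁/m₂)

v₂ = 8.42 × 10^6 m/s × (9.11 × 10^-31 kg / 6.64 × 10^-27 kg)
v₂ = 1.16 × 10^3 m/s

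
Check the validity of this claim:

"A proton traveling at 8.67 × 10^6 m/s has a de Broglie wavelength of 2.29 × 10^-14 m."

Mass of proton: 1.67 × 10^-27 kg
False

The claim is incorrect.

Using λ = h/(mv):
λ = (6.626 × 10^-34 J·s) / (1.67 × 10^-27 kg × 8.67 × 10^6 m/s)
λ = 4.58 × 10^-14 m

The actual wavelength differs from the claimed 2.29 × 10^-14 m.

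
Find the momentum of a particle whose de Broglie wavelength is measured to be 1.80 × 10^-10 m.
3.68 × 10^-24 kg·m/s

From the de Broglie relation λ = h/p, we solve for p:

p = h/λ
p = (6.626 × 10^-34 J·s) / (1.80 × 10^-10 m)
p = 3.68 × 10^-24 kg·m/s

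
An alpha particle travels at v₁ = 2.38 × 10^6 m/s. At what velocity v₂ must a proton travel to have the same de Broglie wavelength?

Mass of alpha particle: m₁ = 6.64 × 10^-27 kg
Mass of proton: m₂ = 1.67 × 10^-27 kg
v₂ = 9.46 × 10^6 m/s

For equal de Broglie wavelengths: λ₁ = λ₂

h/(m₁v₁) = h/(m₂v₂)
m₁v₁ = m₂v₂
v₂ = v₁ · (m₁/m₂)

v₂ = 2.38 × 10^6 m/s × (6.64 × 10^-27 kg / 1.67 × 10^-27 kg)
v₂ = 9.46 × 10^6 m/s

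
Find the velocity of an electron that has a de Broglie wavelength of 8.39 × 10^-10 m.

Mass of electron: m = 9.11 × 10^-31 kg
8.67 × 10^5 m/s

From the de Broglie relation λ = h/(mv), we solve for v:

v = h/(mλ)
v = (6.626 × 10^-34 J·s) / (9.11 × 10^-31 kg × 8.39 × 10^-10 m)
v = 8.67 × 10^5 m/s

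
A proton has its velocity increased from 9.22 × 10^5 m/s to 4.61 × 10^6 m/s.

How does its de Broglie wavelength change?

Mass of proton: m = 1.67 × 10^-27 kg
The wavelength decreases by a factor of 5.

Using λ = h/(mv):

Initial wavelength: λ₁ = h/(mv₁) = 4.30 × 10^-13 m
Final wavelength: λ₂ = h/(mv₂) = 8.61 × 10^-14 m

Since λ ∝ 1/v, when velocity increases by a factor of 5, the wavelength decreases by a factor of 5.

λ₂/λ₁ = v₁/v₂ = 1/5

The wavelength decreases by a factor of 5.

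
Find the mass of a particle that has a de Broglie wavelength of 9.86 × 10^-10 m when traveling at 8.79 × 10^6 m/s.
7.65 × 10^-32 kg

From the de Broglie relation λ = h/(mv), we solve for m:

m = h/(λv)
m = (6.626 × 10^-34 J·s) / (9.86 × 10^-10 m × 8.79 × 10^6 m/s)
m = 7.65 × 10^-32 kg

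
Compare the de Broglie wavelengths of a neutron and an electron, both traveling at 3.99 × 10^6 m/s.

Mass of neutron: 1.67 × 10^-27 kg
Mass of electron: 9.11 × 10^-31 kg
The electron has the longer wavelength.

Using λ = h/(mv), since both particles have the same velocity, the wavelength depends only on mass.

For neutron: λ₁ = h/(m₁v) = 9.94 × 10^-14 m
For electron: λ₂ = h/(m₂v) = 1.82 × 10^-10 m

Since λ ∝ 1/m at constant velocity, the lighter particle has the longer wavelength.

The electron has the longer de Broglie wavelength.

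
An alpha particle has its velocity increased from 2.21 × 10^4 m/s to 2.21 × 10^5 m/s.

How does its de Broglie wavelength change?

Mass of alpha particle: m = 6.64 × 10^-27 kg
The wavelength decreases by a factor of 10.

Using λ = h/(mv):

Initial wavelength: λ₁ = h/(mv₁) = 4.52 × 10^-12 m
Final wavelength: λ₂ = h/(mv₂) = 4.52 × 10^-13 m

Since λ ∝ 1/v, when velocity increases by a factor of 10, the wavelength decreases by a factor of 10.

λ₂/λ₁ = v₁/v₂ = 1/10

The wavelength decreases by a factor of 10.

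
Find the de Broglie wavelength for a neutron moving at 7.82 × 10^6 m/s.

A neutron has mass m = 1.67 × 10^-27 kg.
5.07 × 10^-14 m

Using the de Broglie relation λ = h/(mv):

λ = h/(mv)
λ = (6.626 × 10^-34 J·s) / (1.67 × 10^-27 kg × 7.82 × 10^6 m/s)
λ = 5.07 × 10^-14 m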